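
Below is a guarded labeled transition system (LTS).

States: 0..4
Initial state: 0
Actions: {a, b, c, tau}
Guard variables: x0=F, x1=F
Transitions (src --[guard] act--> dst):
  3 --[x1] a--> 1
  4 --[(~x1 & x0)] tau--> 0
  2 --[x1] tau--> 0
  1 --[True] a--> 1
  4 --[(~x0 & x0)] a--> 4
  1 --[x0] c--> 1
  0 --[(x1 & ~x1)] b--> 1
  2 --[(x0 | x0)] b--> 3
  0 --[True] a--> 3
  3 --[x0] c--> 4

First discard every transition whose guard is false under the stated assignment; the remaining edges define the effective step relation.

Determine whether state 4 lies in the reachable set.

After dropping false guards: 2 live edges.
Layer 0: {0}
Layer 1: {3}  total {0,3}
Reachable = {0,3}

Answer: UNREACHABLE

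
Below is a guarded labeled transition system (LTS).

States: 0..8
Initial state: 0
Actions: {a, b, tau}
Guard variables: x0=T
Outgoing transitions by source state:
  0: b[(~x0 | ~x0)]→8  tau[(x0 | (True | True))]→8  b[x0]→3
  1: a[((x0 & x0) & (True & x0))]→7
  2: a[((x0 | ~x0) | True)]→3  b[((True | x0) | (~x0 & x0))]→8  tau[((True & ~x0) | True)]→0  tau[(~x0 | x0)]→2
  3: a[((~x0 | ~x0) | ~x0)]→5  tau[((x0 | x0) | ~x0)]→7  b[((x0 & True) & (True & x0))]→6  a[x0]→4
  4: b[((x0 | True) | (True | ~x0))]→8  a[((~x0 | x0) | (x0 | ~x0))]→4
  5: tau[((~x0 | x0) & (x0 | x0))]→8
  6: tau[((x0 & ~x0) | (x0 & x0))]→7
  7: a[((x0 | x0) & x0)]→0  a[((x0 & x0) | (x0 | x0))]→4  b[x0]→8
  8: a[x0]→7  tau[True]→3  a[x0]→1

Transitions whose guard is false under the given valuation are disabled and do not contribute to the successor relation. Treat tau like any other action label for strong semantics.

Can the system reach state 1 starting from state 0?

Answer: REACHABLE

Working:
After dropping false guards: 20 live edges.
Layer 0: {0}
Layer 1: {3,8}  now seen {0,3,8}
Layer 2: {1,4,6,7}  now seen {0,1,3,4,6,7,8}
Reach set: {0,1,3,4,6,7,8}
Path to 1: tau·a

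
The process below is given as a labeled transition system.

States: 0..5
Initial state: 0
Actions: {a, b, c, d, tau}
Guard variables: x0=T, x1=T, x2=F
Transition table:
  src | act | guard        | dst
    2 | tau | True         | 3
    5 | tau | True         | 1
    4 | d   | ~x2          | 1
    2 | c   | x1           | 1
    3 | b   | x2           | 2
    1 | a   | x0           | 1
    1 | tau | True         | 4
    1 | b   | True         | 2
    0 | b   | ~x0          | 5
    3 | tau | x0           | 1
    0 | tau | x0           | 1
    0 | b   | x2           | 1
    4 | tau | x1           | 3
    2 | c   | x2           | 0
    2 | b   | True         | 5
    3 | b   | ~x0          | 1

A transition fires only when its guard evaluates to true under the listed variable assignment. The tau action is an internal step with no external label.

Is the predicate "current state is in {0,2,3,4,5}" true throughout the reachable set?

Safe = {0,2,3,4,5}
Reachable = {0,1,2,3,4,5}
  0: ok
  1: VIOLATES
  2: ok
  3: ok
  4: ok
  5: ok
counterexample path to 1: tau

Answer: INVARIANT VIOLATED at state 1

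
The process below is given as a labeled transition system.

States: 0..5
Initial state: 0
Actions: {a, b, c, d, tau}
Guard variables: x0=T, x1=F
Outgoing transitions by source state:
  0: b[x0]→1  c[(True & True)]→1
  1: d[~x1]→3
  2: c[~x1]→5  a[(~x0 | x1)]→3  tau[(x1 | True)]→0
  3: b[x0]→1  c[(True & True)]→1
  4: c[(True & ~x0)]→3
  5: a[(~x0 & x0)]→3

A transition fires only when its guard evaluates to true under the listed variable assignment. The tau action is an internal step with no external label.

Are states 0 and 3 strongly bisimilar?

Answer: BISIMILAR

Analysis:
Bisimulation quotient by refinement:
  P[0] = {{0,1,2,3,4,5}}
  P[1] = {{0,3},{1},{2},{4,5}}
4 equivalence class(es) (converged in 2)
0∈{0,3}, 3∈{0,3}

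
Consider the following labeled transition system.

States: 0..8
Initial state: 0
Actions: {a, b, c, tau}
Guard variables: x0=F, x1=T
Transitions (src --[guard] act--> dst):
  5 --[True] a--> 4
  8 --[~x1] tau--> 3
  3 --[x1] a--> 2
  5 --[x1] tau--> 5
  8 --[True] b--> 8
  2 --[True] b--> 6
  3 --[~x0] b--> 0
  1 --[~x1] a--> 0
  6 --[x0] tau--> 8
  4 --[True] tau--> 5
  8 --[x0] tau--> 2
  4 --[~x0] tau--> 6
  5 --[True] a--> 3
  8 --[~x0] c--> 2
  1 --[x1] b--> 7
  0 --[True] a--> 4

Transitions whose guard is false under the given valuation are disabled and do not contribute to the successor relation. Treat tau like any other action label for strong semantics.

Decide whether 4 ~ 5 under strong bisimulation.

Bisimulation quotient by refinement:
  round 0: {{0,1,2,3,4,5,6,7,8}}
  round 1: {{0},{1,2},{3},{4},{5},{6,7},{8}}
Fixed point at round 2; 7 class(es).
4∈{4}, 5∈{5}

Answer: NOT BISIMILAR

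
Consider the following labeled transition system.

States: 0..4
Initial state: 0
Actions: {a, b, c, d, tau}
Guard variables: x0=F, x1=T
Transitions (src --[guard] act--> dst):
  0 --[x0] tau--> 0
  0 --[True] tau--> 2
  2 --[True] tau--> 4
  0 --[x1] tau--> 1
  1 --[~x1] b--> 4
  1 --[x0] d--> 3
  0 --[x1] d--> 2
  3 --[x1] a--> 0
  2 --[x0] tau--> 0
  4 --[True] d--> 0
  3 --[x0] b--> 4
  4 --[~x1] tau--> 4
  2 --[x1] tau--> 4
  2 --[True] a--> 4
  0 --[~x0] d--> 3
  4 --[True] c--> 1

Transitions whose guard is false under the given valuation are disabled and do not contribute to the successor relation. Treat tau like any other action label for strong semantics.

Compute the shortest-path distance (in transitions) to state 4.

Answer: 2

Trace:
Breadth-first toward 4:
  depth 0: {0}
  depth 1: {1,2,3}
  depth 2: {4}
first hit 4 at d=2 via d·a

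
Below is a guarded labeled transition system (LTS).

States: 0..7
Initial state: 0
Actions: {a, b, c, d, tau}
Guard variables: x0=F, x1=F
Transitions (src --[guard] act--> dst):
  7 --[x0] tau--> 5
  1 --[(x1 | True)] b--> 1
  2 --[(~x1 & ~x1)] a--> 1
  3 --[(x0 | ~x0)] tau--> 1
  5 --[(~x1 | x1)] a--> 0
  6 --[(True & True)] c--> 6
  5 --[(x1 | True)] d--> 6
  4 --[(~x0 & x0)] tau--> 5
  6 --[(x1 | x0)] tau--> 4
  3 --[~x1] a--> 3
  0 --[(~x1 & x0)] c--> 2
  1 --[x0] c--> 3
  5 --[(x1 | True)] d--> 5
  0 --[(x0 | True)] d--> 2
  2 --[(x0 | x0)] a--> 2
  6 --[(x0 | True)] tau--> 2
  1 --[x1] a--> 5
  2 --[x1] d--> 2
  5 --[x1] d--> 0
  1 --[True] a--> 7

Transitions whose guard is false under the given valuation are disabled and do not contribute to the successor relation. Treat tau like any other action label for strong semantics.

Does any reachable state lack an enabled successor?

Reach set: {0,1,2,7}
  0: d→2  [1 out]
  1: a→7  b→1  [2 out]
  2: a→1  [1 out]
  7: ∅  [STUCK]
Path to 7: d·a·a

Answer: DEADLOCK at state 7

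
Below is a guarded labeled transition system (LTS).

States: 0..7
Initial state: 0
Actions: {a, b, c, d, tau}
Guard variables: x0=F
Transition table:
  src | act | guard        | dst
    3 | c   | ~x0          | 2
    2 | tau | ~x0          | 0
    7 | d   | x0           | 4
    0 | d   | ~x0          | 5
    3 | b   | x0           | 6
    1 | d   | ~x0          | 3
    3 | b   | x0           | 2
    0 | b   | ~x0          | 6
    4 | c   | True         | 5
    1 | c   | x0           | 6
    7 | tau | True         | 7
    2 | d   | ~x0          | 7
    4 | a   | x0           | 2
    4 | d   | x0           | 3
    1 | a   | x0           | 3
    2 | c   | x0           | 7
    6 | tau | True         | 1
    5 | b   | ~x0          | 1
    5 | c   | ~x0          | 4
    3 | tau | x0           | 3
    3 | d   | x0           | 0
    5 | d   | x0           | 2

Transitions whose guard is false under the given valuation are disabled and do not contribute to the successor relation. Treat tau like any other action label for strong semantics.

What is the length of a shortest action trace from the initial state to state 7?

Answer: 5

Trace:
Breadth-first toward 7:
  L0 = {0}
  L1 = {5,6}
  L2 = {1,4}
  L3 = {3}
  L4 = {2}
  L5 = {7}
depth(7)=5, e.g. b·tau·d·c·d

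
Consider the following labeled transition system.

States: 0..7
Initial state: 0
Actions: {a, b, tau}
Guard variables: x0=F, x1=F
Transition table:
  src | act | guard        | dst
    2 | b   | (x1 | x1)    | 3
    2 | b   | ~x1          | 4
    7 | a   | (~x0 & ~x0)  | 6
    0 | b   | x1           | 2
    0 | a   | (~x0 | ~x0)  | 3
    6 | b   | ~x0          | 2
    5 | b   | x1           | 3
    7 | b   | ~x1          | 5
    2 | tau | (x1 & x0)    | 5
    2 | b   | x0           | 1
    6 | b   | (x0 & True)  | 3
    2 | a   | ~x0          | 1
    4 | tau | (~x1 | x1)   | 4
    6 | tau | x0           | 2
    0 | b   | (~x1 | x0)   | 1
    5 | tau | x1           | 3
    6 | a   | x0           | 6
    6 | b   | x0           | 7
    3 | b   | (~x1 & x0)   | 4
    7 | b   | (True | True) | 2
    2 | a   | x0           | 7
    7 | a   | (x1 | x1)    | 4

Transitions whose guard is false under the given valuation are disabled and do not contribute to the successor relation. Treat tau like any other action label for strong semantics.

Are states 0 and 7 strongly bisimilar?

Compute ~ classes (split until stable):
  P[0] = {{0,1,2,3,4,5,6,7}}
  P[1] = {{0,2,7},{1,3,5},{4},{6}}
  P[2] = {{0},{1,3,5},{2},{4},{6},{7}}
6 equivalence class(es) (converged in 3)
class of 0: {0}; class of 7: {7}

Answer: NOT BISIMILAR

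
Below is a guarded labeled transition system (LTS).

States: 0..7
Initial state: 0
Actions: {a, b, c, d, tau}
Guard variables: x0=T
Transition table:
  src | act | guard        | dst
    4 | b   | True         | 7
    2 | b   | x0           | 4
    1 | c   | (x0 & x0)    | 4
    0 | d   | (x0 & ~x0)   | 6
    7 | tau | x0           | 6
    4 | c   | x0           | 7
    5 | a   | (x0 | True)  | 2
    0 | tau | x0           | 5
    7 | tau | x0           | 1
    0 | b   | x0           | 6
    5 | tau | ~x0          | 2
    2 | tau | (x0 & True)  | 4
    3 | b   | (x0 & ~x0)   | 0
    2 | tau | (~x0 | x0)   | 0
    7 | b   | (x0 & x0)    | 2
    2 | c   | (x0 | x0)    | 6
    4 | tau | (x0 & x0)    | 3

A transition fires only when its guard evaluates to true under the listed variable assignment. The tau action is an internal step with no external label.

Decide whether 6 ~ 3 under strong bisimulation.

Answer: BISIMILAR

Working:
Compute ~ classes (split until stable):
  round 0: {{0,1,2,3,4,5,6,7}}
  round 1: {{0,7},{1},{2,4},{3,6},{5}}
  round 2: {{0},{1},{2},{3,6},{4},{5},{7}}
stable after 3 split(s): 7 block(s)
class of 6: {3,6}; class of 3: {3,6}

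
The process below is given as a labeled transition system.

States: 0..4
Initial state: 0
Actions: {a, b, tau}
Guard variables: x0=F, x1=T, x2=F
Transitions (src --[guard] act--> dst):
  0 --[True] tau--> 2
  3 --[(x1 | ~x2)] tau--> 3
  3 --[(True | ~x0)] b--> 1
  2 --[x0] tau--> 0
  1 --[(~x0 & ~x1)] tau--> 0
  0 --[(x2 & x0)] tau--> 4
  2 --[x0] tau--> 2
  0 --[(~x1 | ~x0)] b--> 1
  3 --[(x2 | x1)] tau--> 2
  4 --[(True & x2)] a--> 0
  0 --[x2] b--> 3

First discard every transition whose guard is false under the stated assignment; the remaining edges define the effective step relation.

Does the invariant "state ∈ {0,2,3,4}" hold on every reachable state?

Answer: INVARIANT VIOLATED at state 1

Trace:
Inv-set: {0,2,3,4}
Reachable = {0,1,2}
  0: safe
  1: ✗ unsafe
  2: safe
reach 1 via b — violates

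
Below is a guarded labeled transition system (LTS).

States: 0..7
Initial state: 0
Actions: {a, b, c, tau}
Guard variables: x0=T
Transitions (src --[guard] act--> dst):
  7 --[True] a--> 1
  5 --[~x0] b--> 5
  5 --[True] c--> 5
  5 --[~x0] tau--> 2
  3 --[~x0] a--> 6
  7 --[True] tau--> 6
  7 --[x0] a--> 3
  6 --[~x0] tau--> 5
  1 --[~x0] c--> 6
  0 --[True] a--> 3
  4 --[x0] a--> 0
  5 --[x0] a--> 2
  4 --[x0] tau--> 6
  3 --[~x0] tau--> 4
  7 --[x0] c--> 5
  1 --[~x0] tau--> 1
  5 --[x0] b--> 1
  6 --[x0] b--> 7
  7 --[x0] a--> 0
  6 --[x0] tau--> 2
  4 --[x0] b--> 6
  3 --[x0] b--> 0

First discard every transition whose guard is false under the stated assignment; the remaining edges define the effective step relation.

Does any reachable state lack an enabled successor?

Answer: DEADLOCK-FREE

Working:
Reachable = {0,3}
  0: a→3  [deg 1]
  3: b→0  [deg 1]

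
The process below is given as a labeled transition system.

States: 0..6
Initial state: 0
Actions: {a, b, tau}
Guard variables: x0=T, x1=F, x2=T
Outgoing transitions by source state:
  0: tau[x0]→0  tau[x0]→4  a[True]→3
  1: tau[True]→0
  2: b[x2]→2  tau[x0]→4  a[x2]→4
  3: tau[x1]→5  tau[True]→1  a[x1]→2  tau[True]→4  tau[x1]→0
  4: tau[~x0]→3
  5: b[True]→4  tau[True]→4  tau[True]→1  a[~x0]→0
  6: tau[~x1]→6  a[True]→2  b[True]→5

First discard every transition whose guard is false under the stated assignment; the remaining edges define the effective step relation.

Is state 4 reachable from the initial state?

Answer: REACHABLE

Working:
Guard filter leaves 15 enabled edge(s).
depth 0: {0}
depth 1: {3,4}  total {0,3,4}
depth 2: {1}  total {0,1,3,4}
R = {0,1,3,4}
witness 4: tau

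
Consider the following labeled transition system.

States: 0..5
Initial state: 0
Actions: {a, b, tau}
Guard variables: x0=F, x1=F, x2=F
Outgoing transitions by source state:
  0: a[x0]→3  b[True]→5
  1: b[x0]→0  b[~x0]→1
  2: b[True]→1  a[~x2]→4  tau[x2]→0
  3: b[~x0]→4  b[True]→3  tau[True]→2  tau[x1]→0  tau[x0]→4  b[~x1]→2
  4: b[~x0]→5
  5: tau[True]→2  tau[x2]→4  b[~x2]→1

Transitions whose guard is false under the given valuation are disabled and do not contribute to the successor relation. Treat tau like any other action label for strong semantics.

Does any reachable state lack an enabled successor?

Answer: DEADLOCK-FREE

Analysis:
Reachable = {0,1,2,4,5}
  0: b→5  [1 exit(s)]
  1: b→1  [1 exit(s)]
  2: a→4  b→1  [2 exit(s)]
  4: b→5  [1 exit(s)]
  5: b→1  tau→2  [2 exit(s)]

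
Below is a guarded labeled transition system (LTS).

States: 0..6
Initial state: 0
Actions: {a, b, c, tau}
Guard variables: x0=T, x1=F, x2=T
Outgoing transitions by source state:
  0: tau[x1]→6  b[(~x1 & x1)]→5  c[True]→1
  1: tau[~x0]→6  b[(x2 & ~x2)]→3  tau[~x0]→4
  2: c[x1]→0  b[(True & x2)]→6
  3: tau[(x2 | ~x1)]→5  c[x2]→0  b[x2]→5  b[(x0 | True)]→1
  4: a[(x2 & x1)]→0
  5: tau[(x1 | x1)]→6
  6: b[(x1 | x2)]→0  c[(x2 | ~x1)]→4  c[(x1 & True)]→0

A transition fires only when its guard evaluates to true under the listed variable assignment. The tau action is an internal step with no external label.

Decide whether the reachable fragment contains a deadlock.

Answer: DEADLOCK at state 1

Trace:
Reach set: {0,1}
  0: c→1  [1 exit(s)]
  1: ∅  [no exit]
witness 1: c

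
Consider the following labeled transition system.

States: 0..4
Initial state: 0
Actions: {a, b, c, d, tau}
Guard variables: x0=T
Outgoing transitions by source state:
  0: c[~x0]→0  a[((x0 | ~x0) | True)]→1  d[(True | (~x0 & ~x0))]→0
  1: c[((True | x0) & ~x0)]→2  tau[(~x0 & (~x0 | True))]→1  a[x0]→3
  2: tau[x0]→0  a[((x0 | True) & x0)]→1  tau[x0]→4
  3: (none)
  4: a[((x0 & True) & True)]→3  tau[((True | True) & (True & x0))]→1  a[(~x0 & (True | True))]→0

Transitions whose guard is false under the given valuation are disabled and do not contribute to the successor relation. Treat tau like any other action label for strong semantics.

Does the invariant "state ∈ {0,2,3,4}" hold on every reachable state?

Answer: INVARIANT VIOLATED at state 1

Working:
Inv-set: {0,2,3,4}
Reach set: {0,1,3}
  0: ✓
  1: VIOLATES
  3: ✓
witness against invariant: a → 1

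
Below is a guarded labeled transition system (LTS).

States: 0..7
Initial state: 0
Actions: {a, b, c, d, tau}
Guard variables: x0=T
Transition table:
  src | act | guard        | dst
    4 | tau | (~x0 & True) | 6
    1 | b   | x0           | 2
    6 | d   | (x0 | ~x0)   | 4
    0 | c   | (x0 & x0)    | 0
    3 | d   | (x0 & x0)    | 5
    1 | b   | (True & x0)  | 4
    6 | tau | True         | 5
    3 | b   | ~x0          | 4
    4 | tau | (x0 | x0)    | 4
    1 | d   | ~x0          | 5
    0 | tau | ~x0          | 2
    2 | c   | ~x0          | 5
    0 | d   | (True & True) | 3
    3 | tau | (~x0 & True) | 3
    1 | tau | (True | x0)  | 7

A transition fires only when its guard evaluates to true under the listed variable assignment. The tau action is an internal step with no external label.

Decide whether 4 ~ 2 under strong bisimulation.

Answer: NOT BISIMILAR

Trace:
Bisimulation quotient by refinement:
  P[0] = {{0,1,2,3,4,5,6,7}}
  P[1] = {{0},{1},{2,5,7},{3},{4},{6}}
6 equivalence class(es) (converged in 2)
class of 4: {4}; class of 2: {2,5,7}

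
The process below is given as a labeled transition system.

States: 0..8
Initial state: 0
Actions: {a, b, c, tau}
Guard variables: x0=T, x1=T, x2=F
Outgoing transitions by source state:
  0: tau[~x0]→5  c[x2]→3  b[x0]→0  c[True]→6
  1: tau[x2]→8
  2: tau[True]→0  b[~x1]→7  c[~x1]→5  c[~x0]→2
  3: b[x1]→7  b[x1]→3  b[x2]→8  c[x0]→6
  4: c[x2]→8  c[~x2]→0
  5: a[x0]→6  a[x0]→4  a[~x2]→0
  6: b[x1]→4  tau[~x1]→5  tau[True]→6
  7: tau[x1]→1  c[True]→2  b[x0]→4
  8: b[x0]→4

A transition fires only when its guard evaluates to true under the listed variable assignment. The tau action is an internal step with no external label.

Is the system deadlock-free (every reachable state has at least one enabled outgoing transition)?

Answer: DEADLOCK-FREE

Trace:
Reach set: {0,4,6}
  0: b→0  c→6  [2 exit(s)]
  4: c→0  [1 exit(s)]
  6: b→4  tau→6  [2 exit(s)]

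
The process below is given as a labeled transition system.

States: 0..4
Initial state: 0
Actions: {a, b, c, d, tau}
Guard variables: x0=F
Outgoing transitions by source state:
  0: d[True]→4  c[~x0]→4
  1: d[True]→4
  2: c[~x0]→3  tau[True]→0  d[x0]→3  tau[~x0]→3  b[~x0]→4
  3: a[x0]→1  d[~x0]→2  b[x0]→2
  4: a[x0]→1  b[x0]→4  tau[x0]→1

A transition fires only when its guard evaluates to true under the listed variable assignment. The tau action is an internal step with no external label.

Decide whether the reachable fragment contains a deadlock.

Answer: DEADLOCK at state 4

Trace:
Reachable = {0,4}
  0: c→4  d→4  [deg 2]
  4: ∅  [no exit]
witness 4: d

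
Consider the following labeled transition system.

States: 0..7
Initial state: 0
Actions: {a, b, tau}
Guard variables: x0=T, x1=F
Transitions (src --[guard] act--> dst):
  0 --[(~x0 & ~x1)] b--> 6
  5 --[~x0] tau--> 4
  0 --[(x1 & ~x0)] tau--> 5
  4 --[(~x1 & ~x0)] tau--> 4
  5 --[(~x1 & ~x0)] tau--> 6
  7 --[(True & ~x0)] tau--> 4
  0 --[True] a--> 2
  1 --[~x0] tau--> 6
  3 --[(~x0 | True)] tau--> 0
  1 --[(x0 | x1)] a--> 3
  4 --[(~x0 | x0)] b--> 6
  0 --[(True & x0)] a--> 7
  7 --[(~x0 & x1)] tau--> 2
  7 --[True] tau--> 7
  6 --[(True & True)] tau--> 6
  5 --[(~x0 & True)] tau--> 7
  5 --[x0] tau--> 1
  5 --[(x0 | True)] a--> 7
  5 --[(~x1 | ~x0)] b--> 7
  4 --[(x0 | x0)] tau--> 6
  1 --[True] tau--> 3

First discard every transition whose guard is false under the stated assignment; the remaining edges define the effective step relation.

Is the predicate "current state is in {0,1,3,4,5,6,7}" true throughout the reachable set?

Answer: INVARIANT VIOLATED at state 2

Trace:
Safe = {0,1,3,4,5,6,7}
Reachable = {0,2,7}
  0: safe
  2: VIOLATES
  7: safe
witness against invariant: a → 2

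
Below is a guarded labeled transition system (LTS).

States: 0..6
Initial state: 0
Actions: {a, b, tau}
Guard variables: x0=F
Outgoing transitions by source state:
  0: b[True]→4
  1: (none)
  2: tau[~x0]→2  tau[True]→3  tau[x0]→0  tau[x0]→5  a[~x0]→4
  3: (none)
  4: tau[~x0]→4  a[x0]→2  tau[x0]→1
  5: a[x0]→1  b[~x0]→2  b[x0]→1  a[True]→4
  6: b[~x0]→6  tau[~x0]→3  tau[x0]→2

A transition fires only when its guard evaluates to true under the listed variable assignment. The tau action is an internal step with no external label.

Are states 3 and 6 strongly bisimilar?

Answer: NOT BISIMILAR

Trace:
Bisimulation quotient by refinement:
  π0 = {{0,1,2,3,4,5,6}}
  π1 = {{0},{1,3},{2},{4},{5},{6}}
stable after 2 split(s): 6 block(s)
3∈{1,3}, 6∈{6}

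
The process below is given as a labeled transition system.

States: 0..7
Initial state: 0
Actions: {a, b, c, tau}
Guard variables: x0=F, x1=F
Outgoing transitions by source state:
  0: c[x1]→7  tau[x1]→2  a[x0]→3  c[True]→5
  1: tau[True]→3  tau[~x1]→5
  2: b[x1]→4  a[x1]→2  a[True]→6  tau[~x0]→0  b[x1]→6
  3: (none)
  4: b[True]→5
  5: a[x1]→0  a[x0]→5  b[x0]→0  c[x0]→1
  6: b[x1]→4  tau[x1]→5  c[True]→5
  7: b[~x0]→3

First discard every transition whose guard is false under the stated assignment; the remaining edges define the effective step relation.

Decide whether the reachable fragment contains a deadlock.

R = {0,5}
  0: c→5  [deg 1]
  5: ∅  [no exit]
trace reaching 5: c

Answer: DEADLOCK at state 5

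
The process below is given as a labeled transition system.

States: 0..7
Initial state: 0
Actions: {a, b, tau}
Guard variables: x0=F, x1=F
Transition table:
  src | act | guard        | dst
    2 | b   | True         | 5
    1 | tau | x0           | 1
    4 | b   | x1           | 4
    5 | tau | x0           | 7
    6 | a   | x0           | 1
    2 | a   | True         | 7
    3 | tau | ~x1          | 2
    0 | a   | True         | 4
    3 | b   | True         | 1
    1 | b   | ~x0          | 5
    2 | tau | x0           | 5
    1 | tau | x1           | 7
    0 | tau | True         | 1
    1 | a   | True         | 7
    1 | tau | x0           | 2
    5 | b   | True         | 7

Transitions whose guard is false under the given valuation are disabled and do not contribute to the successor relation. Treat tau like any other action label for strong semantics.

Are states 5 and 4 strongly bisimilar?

Answer: NOT BISIMILAR

Trace:
Bisimulation quotient by refinement:
  P[0] = {{0,1,2,3,4,5,6,7}}
  P[1] = {{0},{1,2},{3},{4,6,7},{5}}
5 equivalence class(es) (converged in 2)
5∈{5}, 4∈{4,6,7}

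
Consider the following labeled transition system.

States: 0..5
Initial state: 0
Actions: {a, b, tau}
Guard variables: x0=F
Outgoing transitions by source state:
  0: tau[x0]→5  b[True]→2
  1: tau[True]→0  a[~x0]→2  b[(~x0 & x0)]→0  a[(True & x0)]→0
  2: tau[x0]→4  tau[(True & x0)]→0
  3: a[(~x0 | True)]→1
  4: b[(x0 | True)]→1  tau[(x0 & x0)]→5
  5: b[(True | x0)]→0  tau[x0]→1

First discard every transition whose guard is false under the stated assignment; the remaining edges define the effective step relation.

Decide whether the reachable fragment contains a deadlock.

Answer: DEADLOCK at state 2

Trace:
R = {0,2}
  0: b→2  [deg 1]
  2: ∅  [STUCK]
Path to 2: b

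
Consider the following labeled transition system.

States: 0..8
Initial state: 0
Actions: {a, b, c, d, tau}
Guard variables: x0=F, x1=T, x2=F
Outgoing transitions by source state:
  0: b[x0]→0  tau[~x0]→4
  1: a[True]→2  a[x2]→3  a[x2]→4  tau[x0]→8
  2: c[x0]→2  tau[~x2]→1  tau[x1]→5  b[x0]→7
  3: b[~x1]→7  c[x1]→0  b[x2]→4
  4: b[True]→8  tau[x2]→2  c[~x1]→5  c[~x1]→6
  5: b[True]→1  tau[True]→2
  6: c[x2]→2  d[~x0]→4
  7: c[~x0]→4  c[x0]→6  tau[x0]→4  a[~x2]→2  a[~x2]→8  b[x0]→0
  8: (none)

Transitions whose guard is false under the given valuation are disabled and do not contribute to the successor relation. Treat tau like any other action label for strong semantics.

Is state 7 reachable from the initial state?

12 transition(s) survive guard evaluation.
depth 0: {0}
depth 1: {4}  cumulative {0,4}
depth 2: {8}  cumulative {0,4,8}
R = {0,4,8}

Answer: UNREACHABLE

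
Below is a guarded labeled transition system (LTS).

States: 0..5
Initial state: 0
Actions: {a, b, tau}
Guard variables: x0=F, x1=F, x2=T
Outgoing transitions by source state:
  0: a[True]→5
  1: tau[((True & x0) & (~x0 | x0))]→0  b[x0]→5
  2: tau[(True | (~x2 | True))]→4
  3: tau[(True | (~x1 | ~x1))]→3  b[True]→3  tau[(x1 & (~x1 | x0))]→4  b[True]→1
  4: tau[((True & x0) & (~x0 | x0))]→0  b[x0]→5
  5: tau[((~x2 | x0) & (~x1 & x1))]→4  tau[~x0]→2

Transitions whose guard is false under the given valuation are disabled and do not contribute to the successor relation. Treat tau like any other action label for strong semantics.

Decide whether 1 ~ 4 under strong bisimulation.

Compute ~ classes (split until stable):
  π0 = {{0,1,2,3,4,5}}
  π1 = {{0},{1,4},{2,5},{3}}
  π2 = {{0},{1,4},{2},{3},{5}}
stable after 3 split(s): 5 block(s)
class of 1: {1,4}; class of 4: {1,4}

Answer: BISIMILAR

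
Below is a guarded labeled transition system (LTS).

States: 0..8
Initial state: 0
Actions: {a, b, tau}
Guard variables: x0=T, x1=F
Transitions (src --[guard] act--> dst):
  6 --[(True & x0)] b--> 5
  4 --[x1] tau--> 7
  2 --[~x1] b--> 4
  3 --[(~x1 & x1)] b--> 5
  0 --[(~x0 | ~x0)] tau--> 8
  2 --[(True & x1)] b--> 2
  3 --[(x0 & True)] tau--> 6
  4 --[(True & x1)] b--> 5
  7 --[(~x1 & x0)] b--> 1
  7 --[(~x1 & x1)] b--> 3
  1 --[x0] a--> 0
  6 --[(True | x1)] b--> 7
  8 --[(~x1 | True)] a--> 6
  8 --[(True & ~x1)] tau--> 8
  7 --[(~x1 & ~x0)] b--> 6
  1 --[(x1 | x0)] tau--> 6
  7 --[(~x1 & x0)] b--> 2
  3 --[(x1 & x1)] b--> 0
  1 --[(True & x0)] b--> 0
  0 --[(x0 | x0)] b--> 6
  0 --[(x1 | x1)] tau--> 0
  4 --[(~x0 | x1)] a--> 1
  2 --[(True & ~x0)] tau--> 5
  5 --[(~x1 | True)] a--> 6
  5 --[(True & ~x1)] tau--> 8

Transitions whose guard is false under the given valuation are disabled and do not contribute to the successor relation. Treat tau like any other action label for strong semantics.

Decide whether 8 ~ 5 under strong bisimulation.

Answer: BISIMILAR

Analysis:
Refine partition for ~:
  P[0] = {{0,1,2,3,4,5,6,7,8}}
  P[1] = {{0,2,6,7},{1},{3},{4},{5,8}}
  P[2] = {{0},{1},{2},{3},{4},{5,8},{6},{7}}
8 equivalence class(es) (converged in 3)
8∈{5,8}, 5∈{5,8}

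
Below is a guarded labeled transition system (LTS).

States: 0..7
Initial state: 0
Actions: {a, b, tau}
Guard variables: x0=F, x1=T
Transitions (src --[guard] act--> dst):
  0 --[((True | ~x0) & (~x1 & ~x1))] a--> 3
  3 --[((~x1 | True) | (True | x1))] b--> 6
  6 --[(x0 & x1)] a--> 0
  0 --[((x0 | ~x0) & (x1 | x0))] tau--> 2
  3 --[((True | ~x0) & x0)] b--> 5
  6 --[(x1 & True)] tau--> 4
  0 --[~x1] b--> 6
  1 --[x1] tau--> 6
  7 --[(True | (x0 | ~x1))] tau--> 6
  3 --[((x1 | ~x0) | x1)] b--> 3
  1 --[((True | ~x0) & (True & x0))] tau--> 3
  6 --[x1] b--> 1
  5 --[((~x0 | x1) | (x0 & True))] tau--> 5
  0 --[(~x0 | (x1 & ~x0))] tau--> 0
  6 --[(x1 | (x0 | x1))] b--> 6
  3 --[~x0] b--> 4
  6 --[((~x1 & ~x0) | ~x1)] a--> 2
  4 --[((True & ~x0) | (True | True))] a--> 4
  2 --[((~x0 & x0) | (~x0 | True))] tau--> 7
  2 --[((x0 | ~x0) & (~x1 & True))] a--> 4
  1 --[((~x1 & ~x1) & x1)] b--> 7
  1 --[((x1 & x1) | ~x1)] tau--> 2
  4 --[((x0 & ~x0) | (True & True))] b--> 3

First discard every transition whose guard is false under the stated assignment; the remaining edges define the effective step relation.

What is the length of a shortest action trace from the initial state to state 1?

BFS to 1:
  Layer 0: {0}
  Layer 1: {2}
  Layer 2: {7}
  Layer 3: {6}
  Layer 4: {1,4}
1 enters at depth 4; path tau·tau·tau·b

Answer: 4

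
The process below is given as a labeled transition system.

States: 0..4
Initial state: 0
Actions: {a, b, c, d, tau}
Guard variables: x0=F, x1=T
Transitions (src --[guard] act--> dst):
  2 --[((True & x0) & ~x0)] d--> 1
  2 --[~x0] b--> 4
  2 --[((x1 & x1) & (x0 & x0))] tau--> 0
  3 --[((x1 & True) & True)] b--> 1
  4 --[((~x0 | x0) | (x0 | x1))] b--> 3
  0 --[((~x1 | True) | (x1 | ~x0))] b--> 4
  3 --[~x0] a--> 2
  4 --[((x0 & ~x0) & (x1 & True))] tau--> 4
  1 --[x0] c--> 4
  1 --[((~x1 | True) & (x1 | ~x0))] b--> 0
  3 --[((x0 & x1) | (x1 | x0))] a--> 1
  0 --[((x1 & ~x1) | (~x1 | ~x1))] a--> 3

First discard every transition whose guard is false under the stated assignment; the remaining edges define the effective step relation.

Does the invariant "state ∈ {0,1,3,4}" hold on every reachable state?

Allowed set {0,1,3,4}
Reach set: {0,1,2,3,4}
  0: safe
  1: safe
  2: ✗ unsafe
  3: safe
  4: safe
counterexample path to 2: b·b·a

Answer: INVARIANT VIOLATED at state 2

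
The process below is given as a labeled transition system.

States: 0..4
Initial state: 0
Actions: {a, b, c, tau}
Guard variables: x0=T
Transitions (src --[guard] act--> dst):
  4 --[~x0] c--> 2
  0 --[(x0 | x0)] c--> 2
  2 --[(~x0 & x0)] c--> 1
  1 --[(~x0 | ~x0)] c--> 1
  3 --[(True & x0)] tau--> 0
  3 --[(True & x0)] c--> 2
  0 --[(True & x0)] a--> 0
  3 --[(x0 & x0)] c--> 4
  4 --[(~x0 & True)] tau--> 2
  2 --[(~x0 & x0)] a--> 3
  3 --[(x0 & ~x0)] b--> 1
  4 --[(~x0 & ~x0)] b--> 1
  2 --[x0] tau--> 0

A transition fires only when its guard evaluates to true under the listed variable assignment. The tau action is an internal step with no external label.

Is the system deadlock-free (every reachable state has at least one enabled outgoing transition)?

Answer: DEADLOCK-FREE

Working:
R = {0,2}
  0: a→0  c→2  [2 exit(s)]
  2: tau→0  [1 exit(s)]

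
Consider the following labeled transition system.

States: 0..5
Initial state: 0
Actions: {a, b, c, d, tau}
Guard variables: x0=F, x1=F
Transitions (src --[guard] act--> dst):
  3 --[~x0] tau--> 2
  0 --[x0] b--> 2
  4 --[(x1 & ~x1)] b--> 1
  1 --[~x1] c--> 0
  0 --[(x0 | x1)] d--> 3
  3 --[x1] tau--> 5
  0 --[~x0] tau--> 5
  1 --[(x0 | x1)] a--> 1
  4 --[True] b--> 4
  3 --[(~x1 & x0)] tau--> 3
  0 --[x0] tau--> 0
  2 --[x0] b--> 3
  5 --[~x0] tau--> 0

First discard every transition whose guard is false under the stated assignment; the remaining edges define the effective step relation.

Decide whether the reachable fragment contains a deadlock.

Reachable = {0,5}
  0: tau→5  [1 out]
  5: tau→0  [1 out]

Answer: DEADLOCK-FREE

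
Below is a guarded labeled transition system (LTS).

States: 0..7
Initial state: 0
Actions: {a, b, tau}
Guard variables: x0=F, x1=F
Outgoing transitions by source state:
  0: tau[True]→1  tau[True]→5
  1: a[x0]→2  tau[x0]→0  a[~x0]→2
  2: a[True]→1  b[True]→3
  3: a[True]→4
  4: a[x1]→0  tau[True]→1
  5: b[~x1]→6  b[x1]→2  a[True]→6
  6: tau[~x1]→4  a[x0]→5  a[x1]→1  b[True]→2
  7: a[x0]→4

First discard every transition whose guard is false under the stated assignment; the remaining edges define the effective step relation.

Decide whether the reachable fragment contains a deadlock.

Reachable = {0,1,2,3,4,5,6}
  0: tau→1  tau→5  [2 exit(s)]
  1: a→2  [1 exit(s)]
  2: a→1  b→3  [2 exit(s)]
  3: a→4  [1 exit(s)]
  4: tau→1  [1 exit(s)]
  5: a→6  b→6  [2 exit(s)]
  6: b→2  tau→4  [2 exit(s)]

Answer: DEADLOCK-FREE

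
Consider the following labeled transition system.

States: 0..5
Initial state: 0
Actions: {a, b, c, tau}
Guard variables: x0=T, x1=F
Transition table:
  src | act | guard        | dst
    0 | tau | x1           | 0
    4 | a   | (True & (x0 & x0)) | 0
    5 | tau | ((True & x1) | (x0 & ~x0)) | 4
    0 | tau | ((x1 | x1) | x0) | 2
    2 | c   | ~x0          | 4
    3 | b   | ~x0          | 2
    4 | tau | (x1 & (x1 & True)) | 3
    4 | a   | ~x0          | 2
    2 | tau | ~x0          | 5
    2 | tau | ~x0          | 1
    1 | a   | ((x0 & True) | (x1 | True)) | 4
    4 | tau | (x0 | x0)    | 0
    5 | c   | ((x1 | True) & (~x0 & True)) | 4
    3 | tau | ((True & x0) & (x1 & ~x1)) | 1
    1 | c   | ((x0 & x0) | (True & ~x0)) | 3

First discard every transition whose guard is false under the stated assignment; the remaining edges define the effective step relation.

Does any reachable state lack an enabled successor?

Answer: DEADLOCK at state 2

Analysis:
Reachable = {0,2}
  0: tau→2  [1 exit(s)]
  2: ∅  [deadlock]
witness 2: tau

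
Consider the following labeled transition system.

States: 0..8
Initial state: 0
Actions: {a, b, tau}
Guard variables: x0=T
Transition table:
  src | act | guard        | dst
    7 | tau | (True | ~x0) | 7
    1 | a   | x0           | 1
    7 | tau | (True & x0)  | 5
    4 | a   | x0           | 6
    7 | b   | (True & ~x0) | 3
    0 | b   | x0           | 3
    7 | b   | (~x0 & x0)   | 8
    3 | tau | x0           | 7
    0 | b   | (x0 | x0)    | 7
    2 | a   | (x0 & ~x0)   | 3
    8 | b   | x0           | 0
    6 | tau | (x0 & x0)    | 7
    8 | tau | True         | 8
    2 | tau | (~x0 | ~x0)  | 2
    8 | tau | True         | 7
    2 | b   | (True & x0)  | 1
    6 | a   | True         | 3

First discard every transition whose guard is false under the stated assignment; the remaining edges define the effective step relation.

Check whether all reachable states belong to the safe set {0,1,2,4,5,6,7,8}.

Allowed set {0,1,2,4,5,6,7,8}
R = {0,3,5,7}
  0: safe
  3: VIOLATES
  5: safe
  7: safe
reach 3 via b — violates

Answer: INVARIANT VIOLATED at state 3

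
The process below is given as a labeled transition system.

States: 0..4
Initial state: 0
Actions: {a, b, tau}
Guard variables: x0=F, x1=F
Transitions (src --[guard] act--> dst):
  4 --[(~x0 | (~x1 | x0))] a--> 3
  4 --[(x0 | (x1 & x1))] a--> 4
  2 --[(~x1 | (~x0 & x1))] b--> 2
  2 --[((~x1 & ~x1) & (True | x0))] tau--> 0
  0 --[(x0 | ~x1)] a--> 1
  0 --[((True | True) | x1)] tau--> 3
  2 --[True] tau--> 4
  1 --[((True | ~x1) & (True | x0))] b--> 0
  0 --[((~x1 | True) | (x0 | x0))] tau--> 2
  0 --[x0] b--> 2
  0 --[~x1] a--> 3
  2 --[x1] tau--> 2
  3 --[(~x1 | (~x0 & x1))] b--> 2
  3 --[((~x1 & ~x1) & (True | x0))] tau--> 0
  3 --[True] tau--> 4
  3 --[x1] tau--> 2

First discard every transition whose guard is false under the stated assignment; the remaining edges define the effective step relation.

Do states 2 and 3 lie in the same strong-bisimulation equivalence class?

Answer: BISIMILAR

Trace:
Bisimulation quotient by refinement:
  P[0] = {{0,1,2,3,4}}
  P[1] = {{0},{1},{2,3},{4}}
stable after 2 split(s): 4 block(s)
[2]={2,3}  [3]={2,3}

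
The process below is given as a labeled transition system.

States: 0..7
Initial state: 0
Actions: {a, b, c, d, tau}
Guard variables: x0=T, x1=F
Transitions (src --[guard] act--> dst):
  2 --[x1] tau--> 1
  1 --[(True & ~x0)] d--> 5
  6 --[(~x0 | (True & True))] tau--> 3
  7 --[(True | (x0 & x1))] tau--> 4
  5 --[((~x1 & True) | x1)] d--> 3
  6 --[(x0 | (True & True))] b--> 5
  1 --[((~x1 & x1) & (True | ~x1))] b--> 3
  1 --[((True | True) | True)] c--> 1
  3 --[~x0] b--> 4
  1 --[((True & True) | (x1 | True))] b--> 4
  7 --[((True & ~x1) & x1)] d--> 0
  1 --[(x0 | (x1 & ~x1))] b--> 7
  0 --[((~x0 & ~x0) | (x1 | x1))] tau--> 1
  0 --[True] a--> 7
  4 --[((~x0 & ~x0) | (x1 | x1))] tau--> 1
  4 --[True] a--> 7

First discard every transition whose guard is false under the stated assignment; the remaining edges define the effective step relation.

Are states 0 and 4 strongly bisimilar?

Answer: BISIMILAR

Working:
Bisimulation quotient by refinement:
  round 0: {{0,1,2,3,4,5,6,7}}
  round 1: {{0,4},{1},{2,3},{5},{6},{7}}
6 equivalence class(es) (converged in 2)
0∈{0,4}, 4∈{0,4}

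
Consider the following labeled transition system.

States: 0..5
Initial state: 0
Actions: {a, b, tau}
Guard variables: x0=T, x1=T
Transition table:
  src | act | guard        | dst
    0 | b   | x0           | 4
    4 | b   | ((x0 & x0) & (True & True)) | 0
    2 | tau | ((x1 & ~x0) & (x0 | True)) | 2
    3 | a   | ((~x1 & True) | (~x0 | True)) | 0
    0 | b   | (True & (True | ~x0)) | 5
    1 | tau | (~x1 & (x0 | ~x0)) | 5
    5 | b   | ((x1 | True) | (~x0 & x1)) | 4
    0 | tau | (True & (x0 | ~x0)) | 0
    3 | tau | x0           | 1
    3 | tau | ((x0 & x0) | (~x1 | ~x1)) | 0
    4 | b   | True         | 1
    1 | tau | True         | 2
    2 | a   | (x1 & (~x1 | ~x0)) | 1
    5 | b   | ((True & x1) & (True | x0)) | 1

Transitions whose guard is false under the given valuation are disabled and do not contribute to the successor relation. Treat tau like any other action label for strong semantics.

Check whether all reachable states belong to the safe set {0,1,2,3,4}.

Answer: INVARIANT VIOLATED at state 5

Trace:
Inv-set: {0,1,2,3,4}
Reach set: {0,1,2,4,5}
  0: ✓
  1: ✓
  2: ✓
  4: ✓
  5: VIOLATES
reach 5 via b — violates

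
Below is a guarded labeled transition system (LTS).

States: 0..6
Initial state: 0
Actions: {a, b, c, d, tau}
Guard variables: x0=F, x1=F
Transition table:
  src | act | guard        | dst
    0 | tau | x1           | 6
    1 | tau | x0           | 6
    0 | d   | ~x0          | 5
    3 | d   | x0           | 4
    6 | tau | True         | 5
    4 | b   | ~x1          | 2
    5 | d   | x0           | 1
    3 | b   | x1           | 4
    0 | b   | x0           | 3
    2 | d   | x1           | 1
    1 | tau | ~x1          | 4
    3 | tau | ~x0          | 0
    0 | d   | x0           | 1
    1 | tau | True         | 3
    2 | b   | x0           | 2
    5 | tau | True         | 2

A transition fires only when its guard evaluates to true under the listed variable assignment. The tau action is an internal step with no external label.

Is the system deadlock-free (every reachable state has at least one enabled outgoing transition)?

Reachable = {0,2,5}
  0: d→5  [1 out]
  2: ∅  [STUCK]
  5: tau→2  [1 out]
witness 2: d·tau

Answer: DEADLOCK at state 2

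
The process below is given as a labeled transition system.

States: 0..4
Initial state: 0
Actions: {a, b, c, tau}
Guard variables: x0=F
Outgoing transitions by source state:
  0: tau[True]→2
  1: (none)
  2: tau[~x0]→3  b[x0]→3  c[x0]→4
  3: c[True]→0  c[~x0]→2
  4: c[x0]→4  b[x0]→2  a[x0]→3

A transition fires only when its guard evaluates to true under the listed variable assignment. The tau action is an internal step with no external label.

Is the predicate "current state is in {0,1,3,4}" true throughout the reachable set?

Allowed set {0,1,3,4}
Reachable = {0,2,3}
  0: ✓
  2: VIOLATES
  3: ✓
counterexample path to 2: tau

Answer: INVARIANT VIOLATED at state 2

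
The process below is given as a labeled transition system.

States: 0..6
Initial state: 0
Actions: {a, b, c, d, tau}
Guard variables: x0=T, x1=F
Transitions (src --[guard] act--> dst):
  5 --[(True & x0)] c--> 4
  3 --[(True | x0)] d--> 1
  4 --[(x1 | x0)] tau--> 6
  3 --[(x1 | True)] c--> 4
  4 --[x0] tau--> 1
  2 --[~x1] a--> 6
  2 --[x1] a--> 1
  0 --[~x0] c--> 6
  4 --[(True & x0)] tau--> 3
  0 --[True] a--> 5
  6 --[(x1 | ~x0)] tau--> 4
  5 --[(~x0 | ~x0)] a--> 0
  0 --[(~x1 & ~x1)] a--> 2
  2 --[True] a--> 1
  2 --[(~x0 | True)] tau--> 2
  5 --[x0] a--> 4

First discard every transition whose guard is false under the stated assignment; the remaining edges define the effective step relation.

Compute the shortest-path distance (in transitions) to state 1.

Answer: 2

Analysis:
Layered search for 1:
  L0 = {0}
  L1 = {2,5}
  L2 = {1,4,6}
1 enters at depth 2; path a·a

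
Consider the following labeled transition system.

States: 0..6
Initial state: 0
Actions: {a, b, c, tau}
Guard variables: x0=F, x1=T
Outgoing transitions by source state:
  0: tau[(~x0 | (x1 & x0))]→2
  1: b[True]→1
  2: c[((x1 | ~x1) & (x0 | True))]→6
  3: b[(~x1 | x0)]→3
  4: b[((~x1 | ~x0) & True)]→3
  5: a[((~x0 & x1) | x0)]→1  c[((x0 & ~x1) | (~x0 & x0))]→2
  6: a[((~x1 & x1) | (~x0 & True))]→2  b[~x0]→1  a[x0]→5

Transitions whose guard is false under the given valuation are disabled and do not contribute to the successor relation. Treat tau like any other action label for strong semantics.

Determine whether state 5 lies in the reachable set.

Guard filter leaves 7 enabled edge(s).
Layer 0: {0}
Layer 1: {2}  cumulative {0,2}
Layer 2: {6}  cumulative {0,2,6}
Layer 3: {1}  cumulative {0,1,2,6}
Reachable = {0,1,2,6}

Answer: UNREACHABLE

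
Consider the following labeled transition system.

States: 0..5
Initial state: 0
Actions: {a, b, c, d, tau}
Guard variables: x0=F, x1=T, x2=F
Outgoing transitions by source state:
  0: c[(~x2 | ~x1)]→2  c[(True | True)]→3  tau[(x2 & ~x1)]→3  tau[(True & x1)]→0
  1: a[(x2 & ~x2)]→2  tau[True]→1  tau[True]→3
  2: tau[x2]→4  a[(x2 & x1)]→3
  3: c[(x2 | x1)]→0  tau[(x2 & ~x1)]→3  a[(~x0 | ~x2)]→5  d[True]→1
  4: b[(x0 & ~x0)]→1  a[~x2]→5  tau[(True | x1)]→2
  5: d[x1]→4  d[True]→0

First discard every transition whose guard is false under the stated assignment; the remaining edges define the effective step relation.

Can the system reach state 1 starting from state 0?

Guard filter leaves 12 enabled edge(s).
Layer 0: {0}
Layer 1: {2,3}  total {0,2,3}
Layer 2: {1,5}  total {0,1,2,3,5}
Layer 3: {4}  total {0,1,2,3,4,5}
Reach set: {0,1,2,3,4,5}
witness 1: c·d

Answer: REACHABLE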